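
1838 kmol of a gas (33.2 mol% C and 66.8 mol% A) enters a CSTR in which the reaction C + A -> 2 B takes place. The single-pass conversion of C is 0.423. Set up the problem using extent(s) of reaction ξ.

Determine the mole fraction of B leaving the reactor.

C reacted = 0.423 × 610.2 = 258.1 kmol; ν_C = −1, so ξ = 258.1/1 = 258.1 kmol.
Outlet amounts (n = n₀ + ν ξ):
  C: 610.2 − 1(258.1) = 352.1
  A: 1228 − 1(258.1) = 969.7
  B: 0 + 2(258.1) = 516.2
Total out = 1838 kmol; y_B = 516.2 / 1838 = 0.2809.

0.281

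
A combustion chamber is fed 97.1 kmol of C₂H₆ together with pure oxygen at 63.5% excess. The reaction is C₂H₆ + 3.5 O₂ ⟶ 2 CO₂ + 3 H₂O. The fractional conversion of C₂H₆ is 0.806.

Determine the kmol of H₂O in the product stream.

235 kmol

Stoichiometric O₂ = 3.5 × 97.1 = 339.8 kmol; O₂ fed = 339.8 × 1.635 = 555.7 kmol.
Fuel reacted = 0.806 × 97.1 → ξ = 78.26 kmol.
Outlet (n = n₀ + ν ξ):
  C₂H₆: 97.1 − 1(78.26) = 18.84
  O₂: 555.7 − 3.5(78.26) = 281.7
  CO₂: 0 + 2(78.26) = 156.5
  H₂O: 0 + 3(78.26) = 234.8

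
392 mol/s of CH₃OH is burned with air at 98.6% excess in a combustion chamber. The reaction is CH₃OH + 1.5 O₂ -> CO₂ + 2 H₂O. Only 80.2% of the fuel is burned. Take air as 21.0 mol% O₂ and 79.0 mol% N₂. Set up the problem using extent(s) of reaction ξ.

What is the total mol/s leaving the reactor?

Stoichiometric O₂ = 1.5 × 392 = 588 mol/s; O₂ fed = 588 × 1.986 = 1168 mol/s.
N₂ fed = 1168 × 79/21 = 4393 mol/s.
Fuel reacted = 0.802 × 392 → ξ = 314.4 mol/s.
Outlet (n = n₀ + ν ξ):
  CH₃OH: 392 − 1(314.4) = 77.62
  O₂: 1168 − 1.5(314.4) = 696.2
  N₂: 4393 (inert)
  CO₂: 0 + 1(314.4) = 314.4
  H₂O: 0 + 2(314.4) = 628.8
Total out = 77.62 + 696.2 + 4393 + 314.4 + 628.8 = 6110 mol/s.

6110 mol/s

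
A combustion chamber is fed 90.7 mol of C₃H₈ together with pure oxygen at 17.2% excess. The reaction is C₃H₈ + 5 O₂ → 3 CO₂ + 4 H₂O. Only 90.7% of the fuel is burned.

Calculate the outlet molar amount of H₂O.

Stoichiometric O₂ = 5 × 90.7 = 453.5 mol; O₂ fed = 453.5 × 1.172 = 531.5 mol.
Fuel reacted = 0.907 × 90.7 → ξ = 82.26 mol.
Outlet (n = n₀ + ν ξ):
  C₃H₈: 90.7 − 1(82.26) = 8.435
  O₂: 531.5 − 5(82.26) = 120.2
  CO₂: 0 + 3(82.26) = 246.8
  H₂O: 0 + 4(82.26) = 329.1

329 mol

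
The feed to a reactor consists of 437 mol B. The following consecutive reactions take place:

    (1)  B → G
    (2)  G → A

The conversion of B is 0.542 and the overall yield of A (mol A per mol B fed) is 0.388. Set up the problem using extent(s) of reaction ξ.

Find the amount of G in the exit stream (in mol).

Conversion of B: B consumed = 1ξ₁ = 0.542 × 437 → ξ₁ = 236.9 mol.
Yield of A: 1ξ₂ / 437 = 0.388 → ξ₂ = 169.6 mol.
Outlet amounts (n = n₀ + Σ ν·ξ):
  B: 437 − 1(236.9) = 200.1
  G: 0 + 1(236.9) − 1(169.6) = 67.3
  A: 0 + 1(169.6) = 169.6

67.3 mol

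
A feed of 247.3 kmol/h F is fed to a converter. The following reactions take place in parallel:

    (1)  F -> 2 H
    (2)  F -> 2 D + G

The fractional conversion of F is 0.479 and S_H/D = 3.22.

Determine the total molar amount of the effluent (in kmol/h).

394 kmol/h

Conversion of F: F consumed = 0.479 × 247.3 = 118.5 kmol/h = 1ξ₁ + 1ξ₂.
Selectivity: 2ξ₁ / (2ξ₂) = 3.22 → ξ₁ = 3.22 ξ₂.
Substitute: (1·3.22 + 1) ξ₂ = 118.5 → ξ₂ = 28.07 kmol/h, ξ₁ = 90.39 kmol/h.
Outlet amounts (n = n₀ + Σ ν·ξ):
  F: 247.3 − 1(90.39) − 1(28.07) = 128.8
  H: 0 + 2(90.39) = 180.8
  D: 0 + 2(28.07) = 56.14
  G: 0 + 1(28.07) = 28.07
Total out = 128.8 + 180.8 + 56.14 + 28.07 = 393.8 kmol/h.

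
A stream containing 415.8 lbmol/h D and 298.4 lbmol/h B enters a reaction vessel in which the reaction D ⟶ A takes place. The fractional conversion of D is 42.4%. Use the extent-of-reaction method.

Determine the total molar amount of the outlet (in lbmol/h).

D reacted = 0.424 × 415.8 = 176.3 lbmol/h; ν_D = −1, so ξ = 176.3/1 = 176.3 lbmol/h.
Outlet amounts (n = n₀ + ν ξ):
  D: 415.8 − 1(176.3) = 239.5
  A: 0 + 1(176.3) = 176.3
  B: 298.4 (inert)
Total out = 239.5 + 176.3 + 298.4 = 714.2 lbmol/h.

714 lbmol/h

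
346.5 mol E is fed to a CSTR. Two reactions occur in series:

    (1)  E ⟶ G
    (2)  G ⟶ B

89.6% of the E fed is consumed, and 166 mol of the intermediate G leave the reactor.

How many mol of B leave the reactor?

144 mol

Conversion of E: E consumed = 1ξ₁ = 0.896 × 346.5 → ξ₁ = 310.5 mol.
G balance: n_G = 0 + 1ξ₁ − 1ξ₂ = 166 → ξ₂ = (1·310.5 − 166)/1 = 144.5 mol.
Outlet amounts (n = n₀ + Σ ν·ξ):
  E: 346.5 − 1(310.5) = 36.04
  G: 0 + 1(310.5) − 1(144.5) = 166
  B: 0 + 1(144.5) = 144.5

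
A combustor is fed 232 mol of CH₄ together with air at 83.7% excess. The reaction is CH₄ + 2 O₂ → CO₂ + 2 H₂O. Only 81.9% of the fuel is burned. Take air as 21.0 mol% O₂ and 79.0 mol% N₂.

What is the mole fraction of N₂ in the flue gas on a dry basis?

0.82

Stoichiometric O₂ = 2 × 232 = 464 mol; O₂ fed = 464 × 1.837 = 852.4 mol.
N₂ fed = 852.4 × 79/21 = 3207 mol.
Fuel reacted = 0.819 × 232 → ξ = 190 mol.
Outlet (n = n₀ + ν ξ):
  CH₄: 232 − 1(190) = 41.99
  O₂: 852.4 − 2(190) = 472.4
  N₂: 3207 (inert)
  CO₂: 0 + 1(190) = 190
  H₂O: 0 + 2(190) = 380
Dry total = 3911 mol; y_N₂ (dry) = 3207 / 3911 = 0.8199.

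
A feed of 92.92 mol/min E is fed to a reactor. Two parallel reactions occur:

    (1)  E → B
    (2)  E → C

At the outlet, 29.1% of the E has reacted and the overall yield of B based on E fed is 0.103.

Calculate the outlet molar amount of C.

17.5 mol/min

Yield of B: 1ξ₁ / 92.92 = 0.103 → ξ₁ = 9.571 mol/min.
Conversion of E: 1ξ₁ + 1ξ₂ = 0.291 × 92.92 = 27.04 → ξ₂ = 17.47 mol/min.
Outlet amounts (n = n₀ + Σ ν·ξ):
  E: 92.92 − 1(9.571) − 1(17.47) = 65.88
  B: 0 + 1(9.571) = 9.571
  C: 0 + 1(17.47) = 17.47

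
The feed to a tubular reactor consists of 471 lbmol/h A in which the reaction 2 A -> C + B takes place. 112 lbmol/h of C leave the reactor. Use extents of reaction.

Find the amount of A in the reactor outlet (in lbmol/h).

For C: n = n₀ + 1ξ → 112 = 0 + 1ξ, giving ξ = 112 lbmol/h.
Outlet amounts (n = n₀ + ν ξ):
  A: 471 − 2(112) = 247
  C: 0 + 1(112) = 112
  B: 0 + 1(112) = 112

247 lbmol/h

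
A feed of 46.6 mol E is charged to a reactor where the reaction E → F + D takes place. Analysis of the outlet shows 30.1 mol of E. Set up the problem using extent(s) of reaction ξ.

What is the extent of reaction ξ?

For E: n = n₀ − 1ξ → 30.1 = 46.6 − 1ξ, giving ξ = 16.5 mol.
Outlet amounts (n = n₀ + ν ξ):
  E: 46.6 − 1(16.5) = 30.1
  F: 0 + 1(16.5) = 16.5
  D: 0 + 1(16.5) = 16.5

ξ = 16.5 mol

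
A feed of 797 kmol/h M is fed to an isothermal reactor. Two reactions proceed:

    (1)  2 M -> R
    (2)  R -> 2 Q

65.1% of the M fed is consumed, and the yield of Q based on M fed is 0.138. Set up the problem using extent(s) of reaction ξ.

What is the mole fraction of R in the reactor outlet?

0.345

Conversion of M: M consumed = 2ξ₁ = 0.651 × 797 → ξ₁ = 259.4 kmol/h.
Yield of Q: 2ξ₂ / 797 = 0.138 → ξ₂ = 54.99 kmol/h.
Outlet amounts (n = n₀ + Σ ν·ξ):
  M: 797 − 2(259.4) = 278.2
  R: 0 + 1(259.4) − 1(54.99) = 204.4
  Q: 0 + 2(54.99) = 110
Total out = 592.6 kmol/h; y_R = 204.4 / 592.6 = 0.345.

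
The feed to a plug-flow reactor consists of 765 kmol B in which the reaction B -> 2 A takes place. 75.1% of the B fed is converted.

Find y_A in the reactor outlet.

B reacted = 0.751 × 765 = 574.5 kmol; ν_B = −1, so ξ = 574.5/1 = 574.5 kmol.
Outlet amounts (n = n₀ + ν ξ):
  B: 765 − 1(574.5) = 190.5
  A: 0 + 2(574.5) = 1149
Total out = 1340 kmol; y_A = 1149 / 1340 = 0.8578.

0.858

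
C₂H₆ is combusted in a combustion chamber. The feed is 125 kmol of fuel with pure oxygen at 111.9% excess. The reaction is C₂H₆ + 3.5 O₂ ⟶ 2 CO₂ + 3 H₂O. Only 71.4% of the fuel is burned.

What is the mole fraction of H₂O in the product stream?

Stoichiometric O₂ = 3.5 × 125 = 437.5 kmol; O₂ fed = 437.5 × 2.119 = 927.1 kmol.
Fuel reacted = 0.714 × 125 → ξ = 89.25 kmol.
Outlet (n = n₀ + ν ξ):
  C₂H₆: 125 − 1(89.25) = 35.75
  O₂: 927.1 − 3.5(89.25) = 614.7
  CO₂: 0 + 2(89.25) = 178.5
  H₂O: 0 + 3(89.25) = 267.8
Total out = 1097 kmol; y_H₂O = 267.8 / 1097 = 0.2441.

0.244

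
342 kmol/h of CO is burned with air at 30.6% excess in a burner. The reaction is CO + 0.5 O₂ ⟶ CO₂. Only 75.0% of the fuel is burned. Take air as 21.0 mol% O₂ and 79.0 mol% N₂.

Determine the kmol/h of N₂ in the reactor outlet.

Stoichiometric O₂ = 0.5 × 342 = 171 kmol/h; O₂ fed = 171 × 1.306 = 223.3 kmol/h.
N₂ fed = 223.3 × 79/21 = 840.1 kmol/h.
Fuel reacted = 0.75 × 342 → ξ = 256.5 kmol/h.
Outlet (n = n₀ + ν ξ):
  CO: 342 − 1(256.5) = 85.5
  O₂: 223.3 − 0.5(256.5) = 95.08
  N₂: 840.1 (inert)
  CO₂: 0 + 1(256.5) = 256.5

840 kmol/h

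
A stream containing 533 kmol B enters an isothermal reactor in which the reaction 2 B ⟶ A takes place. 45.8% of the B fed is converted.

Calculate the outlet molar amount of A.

B reacted = 0.458 × 533 = 244.1 kmol; ν_B = −2, so ξ = 244.1/2 = 122.1 kmol.
Outlet amounts (n = n₀ + ν ξ):
  B: 533 − 2(122.1) = 288.9
  A: 0 + 1(122.1) = 122.1

122 kmol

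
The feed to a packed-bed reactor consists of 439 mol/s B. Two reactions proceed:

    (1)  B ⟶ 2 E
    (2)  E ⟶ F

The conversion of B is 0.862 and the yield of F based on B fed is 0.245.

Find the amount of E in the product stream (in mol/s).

649 mol/s

Conversion of B: B consumed = 1ξ₁ = 0.862 × 439 → ξ₁ = 378.4 mol/s.
Yield of F: 1ξ₂ / 439 = 0.245 → ξ₂ = 107.6 mol/s.
Outlet amounts (n = n₀ + Σ ν·ξ):
  B: 439 − 1(378.4) = 60.58
  E: 0 + 2(378.4) − 1(107.6) = 649.3
  F: 0 + 1(107.6) = 107.6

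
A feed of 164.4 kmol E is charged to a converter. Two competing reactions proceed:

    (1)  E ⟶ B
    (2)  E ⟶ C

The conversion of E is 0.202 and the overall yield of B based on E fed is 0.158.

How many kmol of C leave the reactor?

7.23 kmol

Yield of B: 1ξ₁ / 164.4 = 0.158 → ξ₁ = 25.98 kmol.
Conversion of E: 1ξ₁ + 1ξ₂ = 0.202 × 164.4 = 33.21 → ξ₂ = 7.234 kmol.
Outlet amounts (n = n₀ + Σ ν·ξ):
  E: 164.4 − 1(25.98) − 1(7.234) = 131.2
  B: 0 + 1(25.98) = 25.98
  C: 0 + 1(7.234) = 7.234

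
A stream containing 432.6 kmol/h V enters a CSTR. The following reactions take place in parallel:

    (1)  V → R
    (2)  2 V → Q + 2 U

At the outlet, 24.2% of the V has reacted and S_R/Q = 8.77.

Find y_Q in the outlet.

Conversion of V: V consumed = 0.242 × 432.6 = 104.7 kmol/h = 1ξ₁ + 2ξ₂.
Selectivity: 1ξ₁ / (1ξ₂) = 8.77 → ξ₁ = 8.77 ξ₂.
Substitute: (1·8.77 + 2) ξ₂ = 104.7 → ξ₂ = 9.72 kmol/h, ξ₁ = 85.25 kmol/h.
Outlet amounts (n = n₀ + Σ ν·ξ):
  V: 432.6 − 1(85.25) − 2(9.72) = 327.9
  R: 0 + 1(85.25) = 85.25
  Q: 0 + 1(9.72) = 9.72
  U: 0 + 2(9.72) = 19.44
Total out = 442.3 kmol/h; y_Q = 9.72 / 442.3 = 0.02198.

0.022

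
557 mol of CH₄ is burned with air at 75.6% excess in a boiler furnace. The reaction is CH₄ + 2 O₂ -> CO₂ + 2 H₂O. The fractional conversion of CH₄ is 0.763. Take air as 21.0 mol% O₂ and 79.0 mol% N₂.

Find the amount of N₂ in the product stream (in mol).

7360 mol

Stoichiometric O₂ = 2 × 557 = 1114 mol; O₂ fed = 1114 × 1.756 = 1956 mol.
N₂ fed = 1956 × 79/21 = 7359 mol.
Fuel reacted = 0.763 × 557 → ξ = 425 mol.
Outlet (n = n₀ + ν ξ):
  CH₄: 557 − 1(425) = 132
  O₂: 1956 − 2(425) = 1106
  N₂: 7359 (inert)
  CO₂: 0 + 1(425) = 425
  H₂O: 0 + 2(425) = 850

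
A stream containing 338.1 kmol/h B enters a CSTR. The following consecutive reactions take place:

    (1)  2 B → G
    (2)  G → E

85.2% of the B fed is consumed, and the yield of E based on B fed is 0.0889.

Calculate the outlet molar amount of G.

Conversion of B: B consumed = 2ξ₁ = 0.852 × 338.1 → ξ₁ = 144 kmol/h.
Yield of E: 1ξ₂ / 338.1 = 0.0889 → ξ₂ = 30.06 kmol/h.
Outlet amounts (n = n₀ + Σ ν·ξ):
  B: 338.1 − 2(144) = 50.04
  G: 0 + 1(144) − 1(30.06) = 114
  E: 0 + 1(30.06) = 30.06

114 kmol/h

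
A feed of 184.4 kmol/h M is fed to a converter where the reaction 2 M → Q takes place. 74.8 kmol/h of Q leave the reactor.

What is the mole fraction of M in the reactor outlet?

0.318

For Q: n = n₀ + 1ξ → 74.8 = 0 + 1ξ, giving ξ = 74.8 kmol/h.
Outlet amounts (n = n₀ + ν ξ):
  M: 184.4 − 2(74.8) = 34.8
  Q: 0 + 1(74.8) = 74.8
Total out = 109.6 kmol/h; y_M = 34.8 / 109.6 = 0.3175.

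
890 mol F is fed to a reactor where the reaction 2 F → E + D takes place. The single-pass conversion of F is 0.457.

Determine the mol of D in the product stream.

203 mol

F reacted = 0.457 × 890 = 406.7 mol; ν_F = −2, so ξ = 406.7/2 = 203.4 mol.
Outlet amounts (n = n₀ + ν ξ):
  F: 890 − 2(203.4) = 483.3
  E: 0 + 1(203.4) = 203.4
  D: 0 + 1(203.4) = 203.4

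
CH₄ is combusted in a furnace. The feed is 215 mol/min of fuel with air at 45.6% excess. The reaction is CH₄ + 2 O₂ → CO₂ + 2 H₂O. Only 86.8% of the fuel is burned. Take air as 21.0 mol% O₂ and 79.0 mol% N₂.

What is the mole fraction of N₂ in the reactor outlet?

0.737

Stoichiometric O₂ = 2 × 215 = 430 mol/min; O₂ fed = 430 × 1.456 = 626.1 mol/min.
N₂ fed = 626.1 × 79/21 = 2355 mol/min.
Fuel reacted = 0.868 × 215 → ξ = 186.6 mol/min.
Outlet (n = n₀ + ν ξ):
  CH₄: 215 − 1(186.6) = 28.38
  O₂: 626.1 − 2(186.6) = 252.8
  N₂: 2355 (inert)
  CO₂: 0 + 1(186.6) = 186.6
  H₂O: 0 + 2(186.6) = 373.2
Total out = 3196 mol/min; y_N₂ = 2355 / 3196 = 0.7369.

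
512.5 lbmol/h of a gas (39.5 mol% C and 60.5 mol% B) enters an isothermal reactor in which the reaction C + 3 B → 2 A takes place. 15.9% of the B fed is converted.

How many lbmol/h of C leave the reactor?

B reacted = 0.159 × 310.1 = 49.3 lbmol/h; ν_B = −3, so ξ = 49.3/3 = 16.43 lbmol/h.
Outlet amounts (n = n₀ + ν ξ):
  C: 202.4 − 1(16.43) = 186
  B: 310.1 − 3(16.43) = 260.8
  A: 0 + 2(16.43) = 32.87

186 lbmol/h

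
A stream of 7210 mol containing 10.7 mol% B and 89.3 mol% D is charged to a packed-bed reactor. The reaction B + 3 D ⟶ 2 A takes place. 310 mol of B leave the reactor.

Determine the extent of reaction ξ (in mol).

ξ = 461 mol

For B: n = n₀ − 1ξ → 310 = 771.5 − 1ξ, giving ξ = 461.5 mol.
Outlet amounts (n = n₀ + ν ξ):
  B: 771.5 − 1(461.5) = 310
  D: 6439 − 3(461.5) = 5054
  A: 0 + 2(461.5) = 922.9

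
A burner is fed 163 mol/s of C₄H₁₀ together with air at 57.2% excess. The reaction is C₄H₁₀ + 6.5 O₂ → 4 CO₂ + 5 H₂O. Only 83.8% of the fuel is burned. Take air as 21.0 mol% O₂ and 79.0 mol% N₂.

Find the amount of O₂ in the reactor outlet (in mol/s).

Stoichiometric O₂ = 6.5 × 163 = 1060 mol/s; O₂ fed = 1060 × 1.572 = 1666 mol/s.
N₂ fed = 1666 × 79/21 = 6266 mol/s.
Fuel reacted = 0.838 × 163 → ξ = 136.6 mol/s.
Outlet (n = n₀ + ν ξ):
  C₄H₁₀: 163 − 1(136.6) = 26.41
  O₂: 1666 − 6.5(136.6) = 777.7
  N₂: 6266 (inert)
  CO₂: 0 + 4(136.6) = 546.4
  H₂O: 0 + 5(136.6) = 683

778 mol/s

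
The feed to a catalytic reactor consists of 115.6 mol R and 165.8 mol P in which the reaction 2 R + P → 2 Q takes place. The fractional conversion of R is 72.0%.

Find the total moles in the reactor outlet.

240 mol

R reacted = 0.72 × 115.6 = 83.23 mol; ν_R = −2, so ξ = 83.23/2 = 41.62 mol.
Outlet amounts (n = n₀ + ν ξ):
  R: 115.6 − 2(41.62) = 32.37
  P: 165.8 − 1(41.62) = 124.2
  Q: 0 + 2(41.62) = 83.23
Total out = 32.37 + 124.2 + 83.23 = 239.8 mol.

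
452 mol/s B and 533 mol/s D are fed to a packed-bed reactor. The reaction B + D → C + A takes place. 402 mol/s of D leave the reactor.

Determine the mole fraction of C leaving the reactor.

For D: n = n₀ − 1ξ → 402 = 533 − 1ξ, giving ξ = 131 mol/s.
Outlet amounts (n = n₀ + ν ξ):
  B: 452 − 1(131) = 321
  D: 533 − 1(131) = 402
  C: 0 + 1(131) = 131
  A: 0 + 1(131) = 131
Total out = 985 mol/s; y_C = 131 / 985 = 0.133.

0.133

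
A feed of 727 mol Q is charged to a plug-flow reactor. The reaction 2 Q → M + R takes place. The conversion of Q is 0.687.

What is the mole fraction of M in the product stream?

Q reacted = 0.687 × 727 = 499.4 mol; ν_Q = −2, so ξ = 499.4/2 = 249.7 mol.
Outlet amounts (n = n₀ + ν ξ):
  Q: 727 − 2(249.7) = 227.6
  M: 0 + 1(249.7) = 249.7
  R: 0 + 1(249.7) = 249.7
Total out = 727 mol; y_M = 249.7 / 727 = 0.3435.

0.344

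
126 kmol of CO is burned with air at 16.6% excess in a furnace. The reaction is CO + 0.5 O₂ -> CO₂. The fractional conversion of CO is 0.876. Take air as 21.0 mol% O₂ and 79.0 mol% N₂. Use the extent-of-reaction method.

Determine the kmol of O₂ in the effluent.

18.3 kmol

Stoichiometric O₂ = 0.5 × 126 = 63 kmol; O₂ fed = 63 × 1.166 = 73.46 kmol.
N₂ fed = 73.46 × 79/21 = 276.3 kmol.
Fuel reacted = 0.876 × 126 → ξ = 110.4 kmol.
Outlet (n = n₀ + ν ξ):
  CO: 126 − 1(110.4) = 15.62
  O₂: 73.46 − 0.5(110.4) = 18.27
  N₂: 276.3 (inert)
  CO₂: 0 + 1(110.4) = 110.4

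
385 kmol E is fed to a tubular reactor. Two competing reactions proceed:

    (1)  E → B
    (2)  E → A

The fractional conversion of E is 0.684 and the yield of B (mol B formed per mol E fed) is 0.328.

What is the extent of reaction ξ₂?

Yield of B: 1ξ₁ / 385 = 0.328 → ξ₁ = 126.3 kmol.
Conversion of E: 1ξ₁ + 1ξ₂ = 0.684 × 385 = 263.3 → ξ₂ = 137.1 kmol.
Outlet amounts (n = n₀ + Σ ν·ξ):
  E: 385 − 1(126.3) − 1(137.1) = 121.7
  B: 0 + 1(126.3) = 126.3
  A: 0 + 1(137.1) = 137.1

ξ₂ = 137 kmol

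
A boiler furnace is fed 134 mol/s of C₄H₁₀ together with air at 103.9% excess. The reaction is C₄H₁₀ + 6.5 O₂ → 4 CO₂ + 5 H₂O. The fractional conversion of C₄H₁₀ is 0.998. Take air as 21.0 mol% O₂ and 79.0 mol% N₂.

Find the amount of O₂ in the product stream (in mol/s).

Stoichiometric O₂ = 6.5 × 134 = 871 mol/s; O₂ fed = 871 × 2.039 = 1776 mol/s.
N₂ fed = 1776 × 79/21 = 6681 mol/s.
Fuel reacted = 0.998 × 134 → ξ = 133.7 mol/s.
Outlet (n = n₀ + ν ξ):
  C₄H₁₀: 134 − 1(133.7) = 0.268
  O₂: 1776 − 6.5(133.7) = 906.7
  N₂: 6681 (inert)
  CO₂: 0 + 4(133.7) = 534.9
  H₂O: 0 + 5(133.7) = 668.7

907 mol/s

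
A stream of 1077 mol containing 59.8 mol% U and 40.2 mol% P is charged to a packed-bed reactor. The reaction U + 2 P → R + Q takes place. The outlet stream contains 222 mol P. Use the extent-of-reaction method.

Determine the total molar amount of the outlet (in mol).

972 mol

For P: n = n₀ − 2ξ → 222 = 433 − 2ξ, giving ξ = 105.5 mol.
Outlet amounts (n = n₀ + ν ξ):
  U: 644 − 1(105.5) = 538.6
  P: 433 − 2(105.5) = 222
  R: 0 + 1(105.5) = 105.5
  Q: 0 + 1(105.5) = 105.5
Total out = 538.6 + 222 + 105.5 + 105.5 = 971.5 mol.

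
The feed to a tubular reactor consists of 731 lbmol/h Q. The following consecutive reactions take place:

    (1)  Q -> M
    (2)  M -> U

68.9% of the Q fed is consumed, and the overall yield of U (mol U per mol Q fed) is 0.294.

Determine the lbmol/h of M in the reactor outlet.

289 lbmol/h

Conversion of Q: Q consumed = 1ξ₁ = 0.689 × 731 → ξ₁ = 503.7 lbmol/h.
Yield of U: 1ξ₂ / 731 = 0.294 → ξ₂ = 214.9 lbmol/h.
Outlet amounts (n = n₀ + Σ ν·ξ):
  Q: 731 − 1(503.7) = 227.3
  M: 0 + 1(503.7) − 1(214.9) = 288.7
  U: 0 + 1(214.9) = 214.9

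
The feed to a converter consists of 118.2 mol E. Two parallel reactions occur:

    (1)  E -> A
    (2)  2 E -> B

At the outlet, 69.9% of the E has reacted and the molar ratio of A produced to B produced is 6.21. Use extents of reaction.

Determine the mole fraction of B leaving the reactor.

Conversion of E: E consumed = 0.699 × 118.2 = 82.62 mol = 1ξ₁ + 2ξ₂.
Selectivity: 1ξ₁ / (1ξ₂) = 6.21 → ξ₁ = 6.21 ξ₂.
Substitute: (1·6.21 + 2) ξ₂ = 82.62 → ξ₂ = 10.06 mol, ξ₁ = 62.49 mol.
Outlet amounts (n = n₀ + Σ ν·ξ):
  E: 118.2 − 1(62.49) − 2(10.06) = 35.58
  A: 0 + 1(62.49) = 62.49
  B: 0 + 1(10.06) = 10.06
Total out = 108.1 mol; y_B = 10.06 / 108.1 = 0.09306.

0.0931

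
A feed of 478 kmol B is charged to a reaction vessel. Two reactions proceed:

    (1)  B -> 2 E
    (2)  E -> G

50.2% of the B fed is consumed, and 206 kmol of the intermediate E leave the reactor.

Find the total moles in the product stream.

718 kmol

Conversion of B: B consumed = 1ξ₁ = 0.502 × 478 → ξ₁ = 240 kmol.
E balance: n_E = 0 + 2ξ₁ − 1ξ₂ = 206 → ξ₂ = (2·240 − 206)/1 = 273.9 kmol.
Outlet amounts (n = n₀ + Σ ν·ξ):
  B: 478 − 1(240) = 238
  E: 0 + 2(240) − 1(273.9) = 206
  G: 0 + 1(273.9) = 273.9
Total out = 238 + 206 + 273.9 = 718 kmol.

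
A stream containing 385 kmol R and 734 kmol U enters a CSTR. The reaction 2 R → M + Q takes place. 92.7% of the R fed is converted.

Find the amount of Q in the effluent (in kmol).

178 kmol

R reacted = 0.927 × 385 = 356.9 kmol; ν_R = −2, so ξ = 356.9/2 = 178.4 kmol.
Outlet amounts (n = n₀ + ν ξ):
  R: 385 − 2(178.4) = 28.1
  M: 0 + 1(178.4) = 178.4
  Q: 0 + 1(178.4) = 178.4
  U: 734 (inert)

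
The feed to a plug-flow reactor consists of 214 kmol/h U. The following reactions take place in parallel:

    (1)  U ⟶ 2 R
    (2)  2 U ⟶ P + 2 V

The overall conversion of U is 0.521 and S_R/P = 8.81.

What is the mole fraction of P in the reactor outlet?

0.0565

Conversion of U: U consumed = 0.521 × 214 = 111.5 kmol/h = 1ξ₁ + 2ξ₂.
Selectivity: 2ξ₁ / (1ξ₂) = 8.81 → ξ₁ = 4.405 ξ₂.
Substitute: (1·4.405 + 2) ξ₂ = 111.5 → ξ₂ = 17.41 kmol/h, ξ₁ = 76.68 kmol/h.
Outlet amounts (n = n₀ + Σ ν·ξ):
  U: 214 − 1(76.68) − 2(17.41) = 102.5
  R: 0 + 2(76.68) = 153.4
  P: 0 + 1(17.41) = 17.41
  V: 0 + 2(17.41) = 34.81
Total out = 308.1 kmol/h; y_P = 17.41 / 308.1 = 0.0565.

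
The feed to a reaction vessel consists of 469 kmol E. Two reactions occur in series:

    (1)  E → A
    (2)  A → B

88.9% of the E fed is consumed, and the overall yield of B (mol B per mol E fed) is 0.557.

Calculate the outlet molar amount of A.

156 kmol

Conversion of E: E consumed = 1ξ₁ = 0.889 × 469 → ξ₁ = 416.9 kmol.
Yield of B: 1ξ₂ / 469 = 0.557 → ξ₂ = 261.2 kmol.
Outlet amounts (n = n₀ + Σ ν·ξ):
  E: 469 − 1(416.9) = 52.06
  A: 0 + 1(416.9) − 1(261.2) = 155.7
  B: 0 + 1(261.2) = 261.2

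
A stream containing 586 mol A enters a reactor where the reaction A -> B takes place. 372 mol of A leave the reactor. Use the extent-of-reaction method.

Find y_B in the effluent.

For A: n = n₀ − 1ξ → 372 = 586 − 1ξ, giving ξ = 214 mol.
Outlet amounts (n = n₀ + ν ξ):
  A: 586 − 1(214) = 372
  B: 0 + 1(214) = 214
Total out = 586 mol; y_B = 214 / 586 = 0.3652.

0.365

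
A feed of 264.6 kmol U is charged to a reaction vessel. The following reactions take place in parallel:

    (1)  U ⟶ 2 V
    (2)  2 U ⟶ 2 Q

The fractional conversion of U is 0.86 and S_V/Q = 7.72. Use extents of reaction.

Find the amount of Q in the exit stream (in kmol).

46.8 kmol

Conversion of U: U consumed = 0.86 × 264.6 = 227.6 kmol = 1ξ₁ + 2ξ₂.
Selectivity: 2ξ₁ / (2ξ₂) = 7.72 → ξ₁ = 7.72 ξ₂.
Substitute: (1·7.72 + 2) ξ₂ = 227.6 → ξ₂ = 23.41 kmol, ξ₁ = 180.7 kmol.
Outlet amounts (n = n₀ + Σ ν·ξ):
  U: 264.6 − 1(180.7) − 2(23.41) = 37.04
  V: 0 + 2(180.7) = 361.5
  Q: 0 + 2(23.41) = 46.82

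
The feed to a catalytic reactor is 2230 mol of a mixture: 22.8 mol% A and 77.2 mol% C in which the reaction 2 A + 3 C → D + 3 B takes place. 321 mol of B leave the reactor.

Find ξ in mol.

ξ = 107 mol

For B: n = n₀ + 3ξ → 321 = 0 + 3ξ, giving ξ = 107 mol.
Outlet amounts (n = n₀ + ν ξ):
  A: 508.4 − 2(107) = 294.4
  C: 1722 − 3(107) = 1401
  D: 0 + 1(107) = 107
  B: 0 + 3(107) = 321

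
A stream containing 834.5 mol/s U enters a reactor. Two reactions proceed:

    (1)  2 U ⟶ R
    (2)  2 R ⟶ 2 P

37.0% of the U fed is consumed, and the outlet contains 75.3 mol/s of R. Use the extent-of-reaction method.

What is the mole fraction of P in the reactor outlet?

0.116

Conversion of U: U consumed = 2ξ₁ = 0.37 × 834.5 → ξ₁ = 154.4 mol/s.
R balance: n_R = 0 + 1ξ₁ − 2ξ₂ = 75.3 → ξ₂ = (1·154.4 − 75.3)/2 = 39.54 mol/s.
Outlet amounts (n = n₀ + Σ ν·ξ):
  U: 834.5 − 2(154.4) = 525.7
  R: 0 + 1(154.4) − 2(39.54) = 75.3
  P: 0 + 2(39.54) = 79.08
Total out = 680.1 mol/s; y_P = 79.08 / 680.1 = 0.1163.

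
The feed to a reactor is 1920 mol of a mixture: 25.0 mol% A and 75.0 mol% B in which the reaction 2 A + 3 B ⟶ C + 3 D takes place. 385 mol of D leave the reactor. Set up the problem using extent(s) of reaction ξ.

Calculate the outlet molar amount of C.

For D: n = n₀ + 3ξ → 385 = 0 + 3ξ, giving ξ = 128.3 mol.
Outlet amounts (n = n₀ + ν ξ):
  A: 480 − 2(128.3) = 223.3
  B: 1440 − 3(128.3) = 1055
  C: 0 + 1(128.3) = 128.3
  D: 0 + 3(128.3) = 385

128 mol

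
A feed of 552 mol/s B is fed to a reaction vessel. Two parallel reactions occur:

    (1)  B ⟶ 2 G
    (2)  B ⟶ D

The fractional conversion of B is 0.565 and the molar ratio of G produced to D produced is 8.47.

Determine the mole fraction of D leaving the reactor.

Conversion of B: B consumed = 0.565 × 552 = 311.9 mol/s = 1ξ₁ + 1ξ₂.
Selectivity: 2ξ₁ / (1ξ₂) = 8.47 → ξ₁ = 4.235 ξ₂.
Substitute: (1·4.235 + 1) ξ₂ = 311.9 → ξ₂ = 59.58 mol/s, ξ₁ = 252.3 mol/s.
Outlet amounts (n = n₀ + Σ ν·ξ):
  B: 552 − 1(252.3) − 1(59.58) = 240.1
  G: 0 + 2(252.3) = 504.6
  D: 0 + 1(59.58) = 59.58
Total out = 804.3 mol/s; y_D = 59.58 / 804.3 = 0.07407.

0.0741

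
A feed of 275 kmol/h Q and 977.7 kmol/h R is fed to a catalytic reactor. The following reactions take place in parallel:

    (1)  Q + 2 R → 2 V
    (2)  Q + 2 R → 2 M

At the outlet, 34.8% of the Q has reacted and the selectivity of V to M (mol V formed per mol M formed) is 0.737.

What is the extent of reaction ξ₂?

ξ₂ = 55.1 kmol/h

Conversion of Q: Q consumed = 0.348 × 275 = 95.7 kmol/h = 1ξ₁ + 1ξ₂.
Selectivity: 2ξ₁ / (2ξ₂) = 0.737 → ξ₁ = 0.737 ξ₂.
Substitute: (1·0.737 + 1) ξ₂ = 95.7 → ξ₂ = 55.09 kmol/h, ξ₁ = 40.61 kmol/h.
Outlet amounts (n = n₀ + Σ ν·ξ):
  Q: 275 − 1(40.61) − 1(55.09) = 179.3
  R: 977.7 − 2(40.61) − 2(55.09) = 786.3
  V: 0 + 2(40.61) = 81.21
  M: 0 + 2(55.09) = 110.2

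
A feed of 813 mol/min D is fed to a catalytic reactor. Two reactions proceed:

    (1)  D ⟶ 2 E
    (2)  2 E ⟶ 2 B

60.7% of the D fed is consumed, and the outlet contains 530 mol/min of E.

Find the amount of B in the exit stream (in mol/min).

Conversion of D: D consumed = 1ξ₁ = 0.607 × 813 → ξ₁ = 493.5 mol/min.
E balance: n_E = 0 + 2ξ₁ − 2ξ₂ = 530 → ξ₂ = (2·493.5 − 530)/2 = 228.5 mol/min.
Outlet amounts (n = n₀ + Σ ν·ξ):
  D: 813 − 1(493.5) = 319.5
  E: 0 + 2(493.5) − 2(228.5) = 530
  B: 0 + 2(228.5) = 457

457 mol/min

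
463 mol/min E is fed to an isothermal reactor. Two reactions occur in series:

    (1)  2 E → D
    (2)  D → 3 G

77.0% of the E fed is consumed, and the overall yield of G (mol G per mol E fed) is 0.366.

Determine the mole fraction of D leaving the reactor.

0.306

Conversion of E: E consumed = 2ξ₁ = 0.77 × 463 → ξ₁ = 178.3 mol/min.
Yield of G: 3ξ₂ / 463 = 0.366 → ξ₂ = 56.49 mol/min.
Outlet amounts (n = n₀ + Σ ν·ξ):
  E: 463 − 2(178.3) = 106.5
  D: 0 + 1(178.3) − 1(56.49) = 121.8
  G: 0 + 3(56.49) = 169.5
Total out = 397.7 mol/min; y_D = 121.8 / 397.7 = 0.3062.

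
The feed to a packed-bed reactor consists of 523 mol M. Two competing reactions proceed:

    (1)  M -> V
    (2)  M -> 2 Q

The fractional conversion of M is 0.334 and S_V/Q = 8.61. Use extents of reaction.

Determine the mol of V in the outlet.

Conversion of M: M consumed = 0.334 × 523 = 174.7 mol = 1ξ₁ + 1ξ₂.
Selectivity: 1ξ₁ / (2ξ₂) = 8.61 → ξ₁ = 17.22 ξ₂.
Substitute: (1·17.22 + 1) ξ₂ = 174.7 → ξ₂ = 9.587 mol, ξ₁ = 165.1 mol.
Outlet amounts (n = n₀ + Σ ν·ξ):
  M: 523 − 1(165.1) − 1(9.587) = 348.3
  V: 0 + 1(165.1) = 165.1
  Q: 0 + 2(9.587) = 19.17

165 mol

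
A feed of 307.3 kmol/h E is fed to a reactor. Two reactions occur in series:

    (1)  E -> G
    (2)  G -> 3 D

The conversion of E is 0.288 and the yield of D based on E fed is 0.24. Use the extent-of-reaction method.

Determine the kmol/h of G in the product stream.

Conversion of E: E consumed = 1ξ₁ = 0.288 × 307.3 → ξ₁ = 88.5 kmol/h.
Yield of D: 3ξ₂ / 307.3 = 0.24 → ξ₂ = 24.58 kmol/h.
Outlet amounts (n = n₀ + Σ ν·ξ):
  E: 307.3 − 1(88.5) = 218.8
  G: 0 + 1(88.5) − 1(24.58) = 63.92
  D: 0 + 3(24.58) = 73.75

63.9 kmol/h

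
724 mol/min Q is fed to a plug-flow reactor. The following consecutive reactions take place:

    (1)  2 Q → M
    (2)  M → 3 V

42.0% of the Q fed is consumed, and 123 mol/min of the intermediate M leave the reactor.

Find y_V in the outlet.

0.138

Conversion of Q: Q consumed = 2ξ₁ = 0.42 × 724 → ξ₁ = 152 mol/min.
M balance: n_M = 0 + 1ξ₁ − 1ξ₂ = 123 → ξ₂ = (1·152 − 123)/1 = 29.04 mol/min.
Outlet amounts (n = n₀ + Σ ν·ξ):
  Q: 724 − 2(152) = 419.9
  M: 0 + 1(152) − 1(29.04) = 123
  V: 0 + 3(29.04) = 87.12
Total out = 630 mol/min; y_V = 87.12 / 630 = 0.1383.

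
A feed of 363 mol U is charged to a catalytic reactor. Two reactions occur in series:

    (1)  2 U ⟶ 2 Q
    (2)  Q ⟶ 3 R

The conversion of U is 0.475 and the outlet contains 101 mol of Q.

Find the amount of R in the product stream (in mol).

214 mol

Conversion of U: U consumed = 2ξ₁ = 0.475 × 363 → ξ₁ = 86.21 mol.
Q balance: n_Q = 0 + 2ξ₁ − 1ξ₂ = 101 → ξ₂ = (2·86.21 − 101)/1 = 71.42 mol.
Outlet amounts (n = n₀ + Σ ν·ξ):
  U: 363 − 2(86.21) = 190.6
  Q: 0 + 2(86.21) − 1(71.42) = 101
  R: 0 + 3(71.42) = 214.3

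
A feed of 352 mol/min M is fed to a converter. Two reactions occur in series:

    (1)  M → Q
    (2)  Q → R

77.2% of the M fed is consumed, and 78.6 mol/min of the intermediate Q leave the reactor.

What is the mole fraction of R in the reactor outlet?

0.549

Conversion of M: M consumed = 1ξ₁ = 0.772 × 352 → ξ₁ = 271.7 mol/min.
Q balance: n_Q = 0 + 1ξ₁ − 1ξ₂ = 78.6 → ξ₂ = (1·271.7 − 78.6)/1 = 193.1 mol/min.
Outlet amounts (n = n₀ + Σ ν·ξ):
  M: 352 − 1(271.7) = 80.26
  Q: 0 + 1(271.7) − 1(193.1) = 78.6
  R: 0 + 1(193.1) = 193.1
Total out = 352 mol/min; y_R = 193.1 / 352 = 0.5487.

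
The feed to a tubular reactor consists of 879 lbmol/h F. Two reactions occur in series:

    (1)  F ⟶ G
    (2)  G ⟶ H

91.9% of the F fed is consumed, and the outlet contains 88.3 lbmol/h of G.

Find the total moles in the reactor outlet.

879 lbmol/h

Conversion of F: F consumed = 1ξ₁ = 0.919 × 879 → ξ₁ = 807.8 lbmol/h.
G balance: n_G = 0 + 1ξ₁ − 1ξ₂ = 88.3 → ξ₂ = (1·807.8 − 88.3)/1 = 719.5 lbmol/h.
Outlet amounts (n = n₀ + Σ ν·ξ):
  F: 879 − 1(807.8) = 71.2
  G: 0 + 1(807.8) − 1(719.5) = 88.3
  H: 0 + 1(719.5) = 719.5
Total out = 71.2 + 88.3 + 719.5 = 879 lbmol/h.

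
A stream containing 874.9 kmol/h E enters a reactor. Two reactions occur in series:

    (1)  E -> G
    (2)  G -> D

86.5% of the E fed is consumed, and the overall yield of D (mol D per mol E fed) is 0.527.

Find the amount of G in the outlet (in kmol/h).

Conversion of E: E consumed = 1ξ₁ = 0.865 × 874.9 → ξ₁ = 756.8 kmol/h.
Yield of D: 1ξ₂ / 874.9 = 0.527 → ξ₂ = 461.1 kmol/h.
Outlet amounts (n = n₀ + Σ ν·ξ):
  E: 874.9 − 1(756.8) = 118.1
  G: 0 + 1(756.8) − 1(461.1) = 295.7
  D: 0 + 1(461.1) = 461.1

296 kmol/h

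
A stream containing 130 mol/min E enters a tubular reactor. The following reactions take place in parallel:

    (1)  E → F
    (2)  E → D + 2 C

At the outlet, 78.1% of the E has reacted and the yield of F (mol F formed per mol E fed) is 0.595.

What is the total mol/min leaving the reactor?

Yield of F: 1ξ₁ / 130 = 0.595 → ξ₁ = 77.35 mol/min.
Conversion of E: 1ξ₁ + 1ξ₂ = 0.781 × 130 = 101.5 → ξ₂ = 24.18 mol/min.
Outlet amounts (n = n₀ + Σ ν·ξ):
  E: 130 − 1(77.35) − 1(24.18) = 28.47
  F: 0 + 1(77.35) = 77.35
  D: 0 + 1(24.18) = 24.18
  C: 0 + 2(24.18) = 48.36
Total out = 28.47 + 77.35 + 24.18 + 48.36 = 178.4 mol/min.

178 mol/min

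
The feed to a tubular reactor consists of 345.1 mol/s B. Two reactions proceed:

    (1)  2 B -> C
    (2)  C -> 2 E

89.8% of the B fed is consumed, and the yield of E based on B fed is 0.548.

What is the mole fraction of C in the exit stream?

Conversion of B: B consumed = 2ξ₁ = 0.898 × 345.1 → ξ₁ = 154.9 mol/s.
Yield of E: 2ξ₂ / 345.1 = 0.548 → ξ₂ = 94.56 mol/s.
Outlet amounts (n = n₀ + Σ ν·ξ):
  B: 345.1 − 2(154.9) = 35.2
  C: 0 + 1(154.9) − 1(94.56) = 60.39
  E: 0 + 2(94.56) = 189.1
Total out = 284.7 mol/s; y_C = 60.39 / 284.7 = 0.2121.

0.212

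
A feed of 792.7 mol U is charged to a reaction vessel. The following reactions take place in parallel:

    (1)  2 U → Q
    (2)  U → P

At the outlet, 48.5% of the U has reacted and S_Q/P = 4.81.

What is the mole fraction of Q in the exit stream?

Conversion of U: U consumed = 0.485 × 792.7 = 384.5 mol = 2ξ₁ + 1ξ₂.
Selectivity: 1ξ₁ / (1ξ₂) = 4.81 → ξ₁ = 4.81 ξ₂.
Substitute: (2·4.81 + 1) ξ₂ = 384.5 → ξ₂ = 36.2 mol, ξ₁ = 174.1 mol.
Outlet amounts (n = n₀ + Σ ν·ξ):
  U: 792.7 − 2(174.1) − 1(36.2) = 408.2
  Q: 0 + 1(174.1) = 174.1
  P: 0 + 1(36.2) = 36.2
Total out = 618.6 mol; y_Q = 174.1 / 618.6 = 0.2815.

0.282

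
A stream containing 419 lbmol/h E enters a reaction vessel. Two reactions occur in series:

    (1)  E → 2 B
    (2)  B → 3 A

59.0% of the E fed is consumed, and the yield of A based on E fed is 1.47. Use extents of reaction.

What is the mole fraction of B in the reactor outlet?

Conversion of E: E consumed = 1ξ₁ = 0.59 × 419 → ξ₁ = 247.2 lbmol/h.
Yield of A: 3ξ₂ / 419 = 1.47 → ξ₂ = 205.3 lbmol/h.
Outlet amounts (n = n₀ + Σ ν·ξ):
  E: 419 − 1(247.2) = 171.8
  B: 0 + 2(247.2) − 1(205.3) = 289.1
  A: 0 + 3(205.3) = 615.9
Total out = 1077 lbmol/h; y_B = 289.1 / 1077 = 0.2685.

0.268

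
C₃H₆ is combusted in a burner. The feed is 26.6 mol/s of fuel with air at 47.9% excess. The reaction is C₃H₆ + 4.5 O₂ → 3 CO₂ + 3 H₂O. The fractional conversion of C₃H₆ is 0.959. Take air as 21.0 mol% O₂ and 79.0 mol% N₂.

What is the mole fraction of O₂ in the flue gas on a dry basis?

0.0772

Stoichiometric O₂ = 4.5 × 26.6 = 119.7 mol/s; O₂ fed = 119.7 × 1.479 = 177 mol/s.
N₂ fed = 177 × 79/21 = 666 mol/s.
Fuel reacted = 0.959 × 26.6 → ξ = 25.51 mol/s.
Outlet (n = n₀ + ν ξ):
  C₃H₆: 26.6 − 1(25.51) = 1.091
  O₂: 177 − 4.5(25.51) = 62.24
  N₂: 666 (inert)
  CO₂: 0 + 3(25.51) = 76.53
  H₂O: 0 + 3(25.51) = 76.53
Dry total = 805.9 mol/s; y_O₂ (dry) = 62.24 / 805.9 = 0.07724.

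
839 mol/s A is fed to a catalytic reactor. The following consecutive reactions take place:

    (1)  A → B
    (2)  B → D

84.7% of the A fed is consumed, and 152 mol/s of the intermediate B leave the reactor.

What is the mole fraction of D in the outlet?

Conversion of A: A consumed = 1ξ₁ = 0.847 × 839 → ξ₁ = 710.6 mol/s.
B balance: n_B = 0 + 1ξ₁ − 1ξ₂ = 152 → ξ₂ = (1·710.6 − 152)/1 = 558.6 mol/s.
Outlet amounts (n = n₀ + Σ ν·ξ):
  A: 839 − 1(710.6) = 128.4
  B: 0 + 1(710.6) − 1(558.6) = 152
  D: 0 + 1(558.6) = 558.6
Total out = 839 mol/s; y_D = 558.6 / 839 = 0.6658.

0.666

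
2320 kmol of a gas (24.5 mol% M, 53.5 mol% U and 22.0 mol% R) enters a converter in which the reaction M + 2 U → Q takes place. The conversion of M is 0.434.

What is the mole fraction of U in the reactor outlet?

0.409

M reacted = 0.434 × 568.4 = 246.7 kmol; ν_M = −1, so ξ = 246.7/1 = 246.7 kmol.
Outlet amounts (n = n₀ + ν ξ):
  M: 568.4 − 1(246.7) = 321.7
  U: 1241 − 2(246.7) = 747.8
  Q: 0 + 1(246.7) = 246.7
  R: 510.4 (inert)
Total out = 1827 kmol; y_U = 747.8 / 1827 = 0.4094.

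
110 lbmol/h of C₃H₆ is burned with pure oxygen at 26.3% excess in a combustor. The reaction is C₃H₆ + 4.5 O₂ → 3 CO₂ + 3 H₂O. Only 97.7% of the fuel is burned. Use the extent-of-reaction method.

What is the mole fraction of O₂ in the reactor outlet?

0.179

Stoichiometric O₂ = 4.5 × 110 = 495 lbmol/h; O₂ fed = 495 × 1.263 = 625.2 lbmol/h.
Fuel reacted = 0.977 × 110 → ξ = 107.5 lbmol/h.
Outlet (n = n₀ + ν ξ):
  C₃H₆: 110 − 1(107.5) = 2.53
  O₂: 625.2 − 4.5(107.5) = 141.6
  CO₂: 0 + 3(107.5) = 322.4
  H₂O: 0 + 3(107.5) = 322.4
Total out = 788.9 lbmol/h; y_O₂ = 141.6 / 788.9 = 0.1794.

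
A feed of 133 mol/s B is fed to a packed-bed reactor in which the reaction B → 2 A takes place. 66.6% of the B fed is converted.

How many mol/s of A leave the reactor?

177 mol/s

B reacted = 0.666 × 133 = 88.58 mol/s; ν_B = −1, so ξ = 88.58/1 = 88.58 mol/s.
Outlet amounts (n = n₀ + ν ξ):
  B: 133 − 1(88.58) = 44.42
  A: 0 + 2(88.58) = 177.2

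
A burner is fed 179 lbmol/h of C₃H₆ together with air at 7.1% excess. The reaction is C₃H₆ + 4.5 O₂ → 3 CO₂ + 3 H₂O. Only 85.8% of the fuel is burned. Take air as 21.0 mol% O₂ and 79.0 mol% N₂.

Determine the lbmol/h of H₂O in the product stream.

461 lbmol/h

Stoichiometric O₂ = 4.5 × 179 = 805.5 lbmol/h; O₂ fed = 805.5 × 1.071 = 862.7 lbmol/h.
N₂ fed = 862.7 × 79/21 = 3245 lbmol/h.
Fuel reacted = 0.858 × 179 → ξ = 153.6 lbmol/h.
Outlet (n = n₀ + ν ξ):
  C₃H₆: 179 − 1(153.6) = 25.42
  O₂: 862.7 − 4.5(153.6) = 171.6
  N₂: 3245 (inert)
  CO₂: 0 + 3(153.6) = 460.7
  H₂O: 0 + 3(153.6) = 460.7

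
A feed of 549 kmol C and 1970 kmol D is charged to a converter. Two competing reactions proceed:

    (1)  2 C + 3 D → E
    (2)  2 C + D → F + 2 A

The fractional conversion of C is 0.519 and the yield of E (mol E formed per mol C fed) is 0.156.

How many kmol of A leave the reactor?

114 kmol

Yield of E: 1ξ₁ / 549 = 0.156 → ξ₁ = 85.64 kmol.
Conversion of C: 2ξ₁ + 2ξ₂ = 0.519 × 549 = 284.9 → ξ₂ = 56.82 kmol.
Outlet amounts (n = n₀ + Σ ν·ξ):
  C: 549 − 2(85.64) − 2(56.82) = 264.1
  D: 1970 − 3(85.64) − 1(56.82) = 1656
  E: 0 + 1(85.64) = 85.64
  F: 0 + 1(56.82) = 56.82
  A: 0 + 2(56.82) = 113.6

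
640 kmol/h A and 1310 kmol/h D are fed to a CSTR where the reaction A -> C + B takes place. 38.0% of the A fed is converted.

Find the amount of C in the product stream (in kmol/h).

243 kmol/h

A reacted = 0.38 × 640 = 243.2 kmol/h; ν_A = −1, so ξ = 243.2/1 = 243.2 kmol/h.
Outlet amounts (n = n₀ + ν ξ):
  A: 640 − 1(243.2) = 396.8
  C: 0 + 1(243.2) = 243.2
  B: 0 + 1(243.2) = 243.2
  D: 1310 (inert)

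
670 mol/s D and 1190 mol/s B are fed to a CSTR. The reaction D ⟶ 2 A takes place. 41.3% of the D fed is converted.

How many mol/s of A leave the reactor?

553 mol/s

D reacted = 0.413 × 670 = 276.7 mol/s; ν_D = −1, so ξ = 276.7/1 = 276.7 mol/s.
Outlet amounts (n = n₀ + ν ξ):
  D: 670 − 1(276.7) = 393.3
  A: 0 + 2(276.7) = 553.4
  B: 1190 (inert)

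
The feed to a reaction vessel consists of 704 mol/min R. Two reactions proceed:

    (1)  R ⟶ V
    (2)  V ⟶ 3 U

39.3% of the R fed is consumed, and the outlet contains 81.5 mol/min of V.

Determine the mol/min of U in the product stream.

Conversion of R: R consumed = 1ξ₁ = 0.393 × 704 → ξ₁ = 276.7 mol/min.
V balance: n_V = 0 + 1ξ₁ − 1ξ₂ = 81.5 → ξ₂ = (1·276.7 − 81.5)/1 = 195.2 mol/min.
Outlet amounts (n = n₀ + Σ ν·ξ):
  R: 704 − 1(276.7) = 427.3
  V: 0 + 1(276.7) − 1(195.2) = 81.5
  U: 0 + 3(195.2) = 585.5

586 mol/min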